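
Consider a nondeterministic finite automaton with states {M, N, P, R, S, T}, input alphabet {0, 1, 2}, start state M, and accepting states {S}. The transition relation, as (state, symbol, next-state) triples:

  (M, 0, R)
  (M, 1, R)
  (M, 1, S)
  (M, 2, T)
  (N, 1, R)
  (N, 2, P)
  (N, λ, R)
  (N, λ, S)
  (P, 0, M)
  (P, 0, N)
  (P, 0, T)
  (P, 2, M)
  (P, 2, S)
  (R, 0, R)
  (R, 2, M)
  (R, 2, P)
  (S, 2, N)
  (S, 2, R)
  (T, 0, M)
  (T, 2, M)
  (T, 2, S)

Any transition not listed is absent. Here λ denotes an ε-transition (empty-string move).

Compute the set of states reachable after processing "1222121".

{R, S}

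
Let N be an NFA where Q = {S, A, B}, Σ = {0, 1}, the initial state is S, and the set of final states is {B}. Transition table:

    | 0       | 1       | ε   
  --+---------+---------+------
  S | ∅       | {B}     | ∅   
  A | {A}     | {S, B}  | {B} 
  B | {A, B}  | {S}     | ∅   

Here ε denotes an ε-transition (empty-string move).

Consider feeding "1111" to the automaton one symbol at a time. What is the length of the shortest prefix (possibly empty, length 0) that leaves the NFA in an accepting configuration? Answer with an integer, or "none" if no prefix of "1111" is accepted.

1

Start in {S}.
Read '1': S→{B}; now {B}.
None of the earlier sets intersect F, but {B} does.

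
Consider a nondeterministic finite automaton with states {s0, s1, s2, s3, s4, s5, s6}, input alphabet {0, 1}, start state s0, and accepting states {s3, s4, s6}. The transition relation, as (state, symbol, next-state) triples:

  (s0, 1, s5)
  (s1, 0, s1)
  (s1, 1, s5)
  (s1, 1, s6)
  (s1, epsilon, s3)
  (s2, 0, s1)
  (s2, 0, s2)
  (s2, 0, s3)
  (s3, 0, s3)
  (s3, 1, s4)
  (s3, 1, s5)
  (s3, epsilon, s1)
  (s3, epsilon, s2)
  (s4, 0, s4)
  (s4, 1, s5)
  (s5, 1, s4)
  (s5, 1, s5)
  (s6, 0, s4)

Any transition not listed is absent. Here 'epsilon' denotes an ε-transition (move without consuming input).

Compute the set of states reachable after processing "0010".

Start in {s0}.
Read '0': s0→∅; now ∅.
The set is empty and remains empty for the remaining 3 symbols.

∅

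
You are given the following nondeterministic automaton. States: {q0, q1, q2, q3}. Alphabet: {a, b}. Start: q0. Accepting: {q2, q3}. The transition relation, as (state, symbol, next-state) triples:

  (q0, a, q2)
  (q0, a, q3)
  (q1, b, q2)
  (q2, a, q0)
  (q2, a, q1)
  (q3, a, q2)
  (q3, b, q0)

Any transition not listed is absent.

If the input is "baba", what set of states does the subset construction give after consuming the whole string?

∅

Start in {q0}.
Read 'b': {q0} → ∅.
The set is empty and remains empty for the remaining 3 symbols.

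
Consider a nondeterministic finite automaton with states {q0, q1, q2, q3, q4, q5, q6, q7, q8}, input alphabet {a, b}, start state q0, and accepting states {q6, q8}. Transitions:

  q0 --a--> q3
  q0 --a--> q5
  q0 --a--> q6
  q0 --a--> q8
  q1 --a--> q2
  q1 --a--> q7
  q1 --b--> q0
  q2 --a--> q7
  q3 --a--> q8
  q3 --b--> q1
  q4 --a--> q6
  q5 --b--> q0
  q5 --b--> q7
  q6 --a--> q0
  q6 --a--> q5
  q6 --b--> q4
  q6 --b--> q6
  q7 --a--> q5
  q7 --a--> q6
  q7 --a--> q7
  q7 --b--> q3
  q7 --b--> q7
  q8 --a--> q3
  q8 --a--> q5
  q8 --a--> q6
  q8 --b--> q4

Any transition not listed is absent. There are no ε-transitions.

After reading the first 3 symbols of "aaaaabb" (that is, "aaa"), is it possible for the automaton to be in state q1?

No

Start in {q0}.
Read 'a': {q0} → {q3, q5, q6, q8}.
Read 'a': {q3, q5, q6, q8} → {q0, q3, q5, q6, q8}.
Read 'a': {q0, q3, q5, q6, q8} → {q0, q3, q5, q6, q8}.
State q1 is not in {q0, q3, q5, q6, q8}.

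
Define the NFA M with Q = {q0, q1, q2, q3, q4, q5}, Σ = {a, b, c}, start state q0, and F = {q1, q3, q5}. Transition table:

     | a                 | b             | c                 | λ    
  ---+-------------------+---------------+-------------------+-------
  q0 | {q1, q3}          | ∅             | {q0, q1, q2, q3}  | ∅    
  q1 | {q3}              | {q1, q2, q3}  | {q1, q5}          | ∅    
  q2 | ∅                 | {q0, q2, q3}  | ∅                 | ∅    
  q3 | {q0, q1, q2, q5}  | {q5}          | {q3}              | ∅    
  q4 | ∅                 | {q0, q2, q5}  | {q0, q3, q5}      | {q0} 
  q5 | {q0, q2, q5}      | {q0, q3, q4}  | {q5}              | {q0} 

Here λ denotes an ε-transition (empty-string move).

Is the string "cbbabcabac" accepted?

Yes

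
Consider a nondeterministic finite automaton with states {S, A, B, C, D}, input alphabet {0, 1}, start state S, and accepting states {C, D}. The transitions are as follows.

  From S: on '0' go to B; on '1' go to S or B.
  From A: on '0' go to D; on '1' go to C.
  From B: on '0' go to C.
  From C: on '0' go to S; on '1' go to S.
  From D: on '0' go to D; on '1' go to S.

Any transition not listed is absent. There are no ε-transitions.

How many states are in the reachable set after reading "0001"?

2

Start in {S}.
Read '0': {S} → {B}.
Read '0': {B} → {C}.
Read '0': {C} → {S}.
Read '1': {S} → {S, B}.
That set has 2 states.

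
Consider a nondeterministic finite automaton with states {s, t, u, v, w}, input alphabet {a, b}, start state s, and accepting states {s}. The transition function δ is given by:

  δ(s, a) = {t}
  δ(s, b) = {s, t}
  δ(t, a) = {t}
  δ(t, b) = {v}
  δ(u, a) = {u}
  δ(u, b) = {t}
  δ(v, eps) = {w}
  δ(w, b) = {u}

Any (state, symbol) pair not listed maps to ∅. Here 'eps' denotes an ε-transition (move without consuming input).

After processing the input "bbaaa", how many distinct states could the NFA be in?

Start in {s}.
Read 'b': s→{s, t}; now {s, t}.
Read 'b': s→{s, t}, t→{v}; union {s, t, v}; ε-closure = {s, t, v, w}.
Read 'a': s→{t}, t→{t}, v→∅, w→∅; now {t}.
Read 'a': t→{t}; now {t}.
Read 'a': t→{t}; now {t}.
That set has 1 state.

1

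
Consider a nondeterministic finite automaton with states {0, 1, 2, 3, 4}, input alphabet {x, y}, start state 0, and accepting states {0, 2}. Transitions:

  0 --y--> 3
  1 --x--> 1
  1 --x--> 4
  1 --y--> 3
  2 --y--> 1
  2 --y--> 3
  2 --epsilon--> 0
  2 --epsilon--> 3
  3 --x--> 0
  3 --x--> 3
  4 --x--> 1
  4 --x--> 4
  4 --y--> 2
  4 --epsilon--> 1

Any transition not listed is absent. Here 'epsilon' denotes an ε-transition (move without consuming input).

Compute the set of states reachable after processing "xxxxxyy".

∅

Start in {0}.
Read 'x': {0} → ∅.
The set is empty and remains empty for the remaining 6 symbols.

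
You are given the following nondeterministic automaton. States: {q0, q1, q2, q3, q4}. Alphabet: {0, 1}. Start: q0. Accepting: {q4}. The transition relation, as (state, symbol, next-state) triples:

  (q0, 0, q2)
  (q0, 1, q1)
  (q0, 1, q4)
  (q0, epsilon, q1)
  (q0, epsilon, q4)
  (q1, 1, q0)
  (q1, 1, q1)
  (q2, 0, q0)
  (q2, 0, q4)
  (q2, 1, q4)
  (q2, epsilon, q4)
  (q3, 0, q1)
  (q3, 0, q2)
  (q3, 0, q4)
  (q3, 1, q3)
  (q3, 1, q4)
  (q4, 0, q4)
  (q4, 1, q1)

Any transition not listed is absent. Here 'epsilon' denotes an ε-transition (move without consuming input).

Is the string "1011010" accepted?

Start: ε-closure({q0}) = {q0, q1, q4}.
Read '1': q0→{q1, q4}, q1→{q0, q1}, q4→{q1}; now {q0, q1, q4}.
Read '0': q0→{q2}, q1→∅, q4→{q4}; now {q2, q4}.
Read '1': q2→{q4}, q4→{q1}; now {q1, q4}.
Read '1': q1→{q0, q1}, q4→{q1}; union {q0, q1}; ε-closure = {q0, q1, q4}.
Read '0': q0→{q2}, q1→∅, q4→{q4}; now {q2, q4}.
Read '1': q2→{q4}, q4→{q1}; now {q1, q4}.
Read '0': q1→∅, q4→{q4}; now {q4}.
The final set {q4} contains the accepting state q4.

Yes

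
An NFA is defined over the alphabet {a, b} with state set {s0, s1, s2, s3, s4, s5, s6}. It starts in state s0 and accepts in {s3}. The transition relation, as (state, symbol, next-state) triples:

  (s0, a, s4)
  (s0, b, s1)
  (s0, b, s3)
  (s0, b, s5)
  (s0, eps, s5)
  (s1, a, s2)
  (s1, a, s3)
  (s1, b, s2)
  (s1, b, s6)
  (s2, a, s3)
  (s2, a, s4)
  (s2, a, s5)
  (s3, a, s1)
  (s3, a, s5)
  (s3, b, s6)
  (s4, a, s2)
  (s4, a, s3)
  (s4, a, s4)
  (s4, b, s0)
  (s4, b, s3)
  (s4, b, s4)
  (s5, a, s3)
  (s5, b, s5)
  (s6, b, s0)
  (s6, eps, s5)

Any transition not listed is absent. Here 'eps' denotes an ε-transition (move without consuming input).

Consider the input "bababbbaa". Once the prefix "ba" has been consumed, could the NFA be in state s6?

No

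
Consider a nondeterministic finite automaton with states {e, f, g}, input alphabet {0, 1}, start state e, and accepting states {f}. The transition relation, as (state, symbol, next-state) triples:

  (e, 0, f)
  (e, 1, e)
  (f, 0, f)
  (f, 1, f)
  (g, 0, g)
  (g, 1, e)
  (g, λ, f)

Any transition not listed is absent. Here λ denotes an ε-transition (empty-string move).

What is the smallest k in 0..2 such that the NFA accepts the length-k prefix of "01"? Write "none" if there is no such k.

Start in {e}.
Read '0': e→{f}; now {f}.
None of the earlier sets intersect F, but {f} does.

1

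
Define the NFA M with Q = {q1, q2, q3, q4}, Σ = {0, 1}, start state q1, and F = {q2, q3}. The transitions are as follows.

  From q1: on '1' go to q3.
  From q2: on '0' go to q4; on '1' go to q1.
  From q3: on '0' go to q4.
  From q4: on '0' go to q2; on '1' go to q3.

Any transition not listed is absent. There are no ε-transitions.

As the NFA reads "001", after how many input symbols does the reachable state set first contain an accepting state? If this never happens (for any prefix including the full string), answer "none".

none

Start in {q1}.
Read '0': q1→∅; now ∅.
The set is empty and remains empty for the remaining 2 symbols.
No reachable set along the way intersects F.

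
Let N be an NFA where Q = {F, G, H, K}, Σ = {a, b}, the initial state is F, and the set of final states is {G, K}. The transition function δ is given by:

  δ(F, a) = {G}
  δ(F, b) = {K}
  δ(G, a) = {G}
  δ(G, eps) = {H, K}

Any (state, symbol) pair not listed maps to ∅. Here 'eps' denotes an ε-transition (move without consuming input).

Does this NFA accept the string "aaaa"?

Yes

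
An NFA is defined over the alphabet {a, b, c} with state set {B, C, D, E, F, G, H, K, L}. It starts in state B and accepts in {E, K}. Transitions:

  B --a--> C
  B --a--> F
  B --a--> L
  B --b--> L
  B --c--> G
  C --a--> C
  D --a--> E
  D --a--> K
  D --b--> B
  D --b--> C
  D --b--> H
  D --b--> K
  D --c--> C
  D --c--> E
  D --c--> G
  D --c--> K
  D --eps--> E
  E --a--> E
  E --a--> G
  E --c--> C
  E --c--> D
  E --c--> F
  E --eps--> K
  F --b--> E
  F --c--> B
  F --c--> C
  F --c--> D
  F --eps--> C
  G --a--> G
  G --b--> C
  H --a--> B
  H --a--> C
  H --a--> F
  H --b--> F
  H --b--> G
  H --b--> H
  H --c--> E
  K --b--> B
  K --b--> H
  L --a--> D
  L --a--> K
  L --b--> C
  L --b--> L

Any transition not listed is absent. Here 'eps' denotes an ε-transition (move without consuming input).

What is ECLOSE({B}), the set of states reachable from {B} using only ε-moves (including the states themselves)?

{B}

Begin with {B}.
No ε-moves leave this set, so the closure equals the set itself.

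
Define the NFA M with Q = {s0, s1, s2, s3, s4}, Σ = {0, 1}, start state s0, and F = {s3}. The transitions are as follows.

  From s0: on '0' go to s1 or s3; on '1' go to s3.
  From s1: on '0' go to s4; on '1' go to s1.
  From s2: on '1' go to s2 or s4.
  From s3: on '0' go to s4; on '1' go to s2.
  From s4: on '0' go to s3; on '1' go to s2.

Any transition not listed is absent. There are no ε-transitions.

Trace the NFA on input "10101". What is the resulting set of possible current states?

∅

Start in {s0}.
Read '1': s0→{s3}; now {s3}.
Read '0': s3→{s4}; now {s4}.
Read '1': s4→{s2}; now {s2}.
Read '0': s2→∅; now ∅.
The set is empty and remains empty for the remaining 1 symbol.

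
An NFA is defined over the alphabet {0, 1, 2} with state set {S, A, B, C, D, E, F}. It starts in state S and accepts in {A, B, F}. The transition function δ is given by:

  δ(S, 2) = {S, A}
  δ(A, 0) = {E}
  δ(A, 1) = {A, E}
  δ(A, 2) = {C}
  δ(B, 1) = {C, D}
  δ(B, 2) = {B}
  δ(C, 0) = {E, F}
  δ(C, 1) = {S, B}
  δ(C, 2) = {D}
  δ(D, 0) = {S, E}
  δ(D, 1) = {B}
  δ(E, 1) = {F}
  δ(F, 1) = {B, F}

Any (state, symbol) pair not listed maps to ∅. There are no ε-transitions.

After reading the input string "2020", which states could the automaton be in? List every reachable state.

∅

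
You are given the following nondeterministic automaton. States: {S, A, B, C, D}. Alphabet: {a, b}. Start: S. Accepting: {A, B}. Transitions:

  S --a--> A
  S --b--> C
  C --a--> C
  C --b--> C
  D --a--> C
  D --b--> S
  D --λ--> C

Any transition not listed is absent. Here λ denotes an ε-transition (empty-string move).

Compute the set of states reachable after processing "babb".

Start in {S}.
Read 'b': {S} → {C}.
Read 'a': {C} → {C}.
Read 'b': {C} → {C}.
Read 'b': {C} → {C}.

{C}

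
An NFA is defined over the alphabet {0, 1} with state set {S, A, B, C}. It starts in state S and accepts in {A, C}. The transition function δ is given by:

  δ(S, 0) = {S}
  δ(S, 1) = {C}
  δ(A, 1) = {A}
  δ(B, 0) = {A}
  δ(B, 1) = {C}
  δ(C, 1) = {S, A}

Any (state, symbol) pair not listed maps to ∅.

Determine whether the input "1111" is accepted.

Start in {S}.
Read '1': S→{C}; now {C}.
Read '1': C→{S, A}; now {S, A}.
Read '1': S→{C}, A→{A}; now {A, C}.
Read '1': A→{A}, C→{S, A}; now {S, A}.
The final set {S, A} contains the accepting state A.

Yes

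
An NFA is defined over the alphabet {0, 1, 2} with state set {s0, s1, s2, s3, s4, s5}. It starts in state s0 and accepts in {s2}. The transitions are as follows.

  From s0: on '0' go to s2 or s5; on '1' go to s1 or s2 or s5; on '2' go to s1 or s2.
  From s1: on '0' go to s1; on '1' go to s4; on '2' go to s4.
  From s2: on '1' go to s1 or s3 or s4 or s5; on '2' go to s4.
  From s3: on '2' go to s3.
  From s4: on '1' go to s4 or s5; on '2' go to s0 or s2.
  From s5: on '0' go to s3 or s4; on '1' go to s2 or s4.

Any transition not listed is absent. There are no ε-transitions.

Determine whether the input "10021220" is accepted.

Start in {s0}.
Read '1': s0→{s1, s2, s5}; now {s1, s2, s5}.
Read '0': s1→{s1}, s2→∅, s5→{s3, s4}; now {s1, s3, s4}.
Read '0': s1→{s1}, s3→∅, s4→∅; now {s1}.
Read '2': s1→{s4}; now {s4}.
Read '1': s4→{s4, s5}; now {s4, s5}.
Read '2': s4→{s0, s2}, s5→∅; now {s0, s2}.
Read '2': s0→{s1, s2}, s2→{s4}; now {s1, s2, s4}.
Read '0': s1→{s1}, s2→∅, s4→∅; now {s1}.
The final set {s1} contains no accepting state.

No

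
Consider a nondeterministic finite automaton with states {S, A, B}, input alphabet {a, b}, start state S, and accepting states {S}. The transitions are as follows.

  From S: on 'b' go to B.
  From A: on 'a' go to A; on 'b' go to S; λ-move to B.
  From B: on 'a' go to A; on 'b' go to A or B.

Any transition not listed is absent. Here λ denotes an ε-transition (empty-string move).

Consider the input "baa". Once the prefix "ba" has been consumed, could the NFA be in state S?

Start in {S}.
Read 'b': S→{B}; now {B}.
Read 'a': B→{A}; union {A}; ε-closure = {A, B}.
State S is not in {A, B}.

No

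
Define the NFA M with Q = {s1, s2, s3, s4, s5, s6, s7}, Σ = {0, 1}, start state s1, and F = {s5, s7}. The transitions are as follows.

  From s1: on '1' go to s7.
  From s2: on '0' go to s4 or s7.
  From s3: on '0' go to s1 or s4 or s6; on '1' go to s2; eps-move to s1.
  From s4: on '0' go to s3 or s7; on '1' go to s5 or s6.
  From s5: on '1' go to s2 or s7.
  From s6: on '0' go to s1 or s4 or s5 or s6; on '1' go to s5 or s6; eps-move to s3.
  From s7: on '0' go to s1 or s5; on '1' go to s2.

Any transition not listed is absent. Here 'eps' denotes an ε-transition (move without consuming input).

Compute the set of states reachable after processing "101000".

Start in {s1}.
Read '1': s1→{s7}; now {s7}.
Read '0': s7→{s1, s5}; now {s1, s5}.
Read '1': s1→{s7}, s5→{s2, s7}; now {s2, s7}.
Read '0': s2→{s4, s7}, s7→{s1, s5}; now {s1, s4, s5, s7}.
Read '0': s1→∅, s4→{s3, s7}, s5→∅, s7→{s1, s5}; now {s1, s3, s5, s7}.
Read '0': s1→∅, s3→{s1, s4, s6}, s5→∅, s7→{s1, s5}; union {s1, s4, s5, s6}; ε-closure = {s1, s3, s4, s5, s6}.

{s1, s3, s4, s5, s6}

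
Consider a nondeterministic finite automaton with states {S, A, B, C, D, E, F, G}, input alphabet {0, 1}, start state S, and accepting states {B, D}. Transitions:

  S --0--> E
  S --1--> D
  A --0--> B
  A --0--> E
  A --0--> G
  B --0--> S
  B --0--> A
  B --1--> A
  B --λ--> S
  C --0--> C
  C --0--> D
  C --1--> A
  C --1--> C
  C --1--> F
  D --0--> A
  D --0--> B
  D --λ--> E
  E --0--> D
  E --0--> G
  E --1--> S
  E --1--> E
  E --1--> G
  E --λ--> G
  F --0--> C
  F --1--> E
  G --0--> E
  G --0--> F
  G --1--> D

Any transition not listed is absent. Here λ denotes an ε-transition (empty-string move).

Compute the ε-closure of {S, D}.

Begin with {S, D}.
ε-move D → E; add E.
ε-move E → G; add G.

{S, D, E, G}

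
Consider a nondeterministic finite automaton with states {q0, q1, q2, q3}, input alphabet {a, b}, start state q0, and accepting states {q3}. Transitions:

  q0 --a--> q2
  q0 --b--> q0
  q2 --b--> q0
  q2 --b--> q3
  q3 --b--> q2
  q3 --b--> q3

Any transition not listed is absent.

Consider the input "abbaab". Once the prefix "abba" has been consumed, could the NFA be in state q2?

Yes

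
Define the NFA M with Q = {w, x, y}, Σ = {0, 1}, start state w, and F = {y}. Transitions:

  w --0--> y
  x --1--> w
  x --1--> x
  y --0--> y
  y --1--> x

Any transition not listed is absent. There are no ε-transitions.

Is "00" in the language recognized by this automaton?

Start in {w}.
Read '0': w→{y}; now {y}.
Read '0': y→{y}; now {y}.
The final set {y} contains the accepting state y.

Yes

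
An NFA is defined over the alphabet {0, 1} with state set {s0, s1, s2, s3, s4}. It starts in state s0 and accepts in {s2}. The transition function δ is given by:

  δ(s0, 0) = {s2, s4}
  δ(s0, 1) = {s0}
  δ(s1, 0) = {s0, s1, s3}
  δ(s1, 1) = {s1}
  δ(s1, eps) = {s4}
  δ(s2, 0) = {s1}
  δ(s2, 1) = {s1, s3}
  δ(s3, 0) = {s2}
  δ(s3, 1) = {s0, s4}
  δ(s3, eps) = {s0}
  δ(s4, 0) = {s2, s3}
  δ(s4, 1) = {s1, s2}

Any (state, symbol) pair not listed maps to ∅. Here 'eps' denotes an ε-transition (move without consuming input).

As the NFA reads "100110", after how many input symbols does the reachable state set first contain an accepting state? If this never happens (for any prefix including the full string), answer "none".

2

Start in {s0}.
Read '1': {s0} → {s0}.
Read '0': {s0} → {s2, s4}.
None of the earlier sets intersect F, but {s2, s4} does.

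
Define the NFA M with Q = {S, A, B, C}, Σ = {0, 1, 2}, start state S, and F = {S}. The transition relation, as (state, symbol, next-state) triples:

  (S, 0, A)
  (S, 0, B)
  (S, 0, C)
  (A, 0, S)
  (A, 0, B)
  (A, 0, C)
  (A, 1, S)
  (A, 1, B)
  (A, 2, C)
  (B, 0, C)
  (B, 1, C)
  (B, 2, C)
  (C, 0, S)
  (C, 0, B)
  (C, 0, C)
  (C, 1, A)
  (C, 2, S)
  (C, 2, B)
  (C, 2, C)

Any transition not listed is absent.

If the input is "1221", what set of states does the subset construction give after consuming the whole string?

∅

Start in {S}.
Read '1': S→∅; now ∅.
The set is empty and remains empty for the remaining 3 symbols.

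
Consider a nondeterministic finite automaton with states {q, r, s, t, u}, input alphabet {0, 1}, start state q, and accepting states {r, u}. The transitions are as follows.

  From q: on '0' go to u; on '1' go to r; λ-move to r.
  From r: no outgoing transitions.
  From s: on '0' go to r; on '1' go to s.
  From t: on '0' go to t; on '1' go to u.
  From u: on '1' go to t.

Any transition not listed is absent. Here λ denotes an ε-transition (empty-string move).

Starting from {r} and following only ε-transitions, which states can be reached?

Begin with {r}.
No ε-moves leave this set, so the closure equals the set itself.

{r}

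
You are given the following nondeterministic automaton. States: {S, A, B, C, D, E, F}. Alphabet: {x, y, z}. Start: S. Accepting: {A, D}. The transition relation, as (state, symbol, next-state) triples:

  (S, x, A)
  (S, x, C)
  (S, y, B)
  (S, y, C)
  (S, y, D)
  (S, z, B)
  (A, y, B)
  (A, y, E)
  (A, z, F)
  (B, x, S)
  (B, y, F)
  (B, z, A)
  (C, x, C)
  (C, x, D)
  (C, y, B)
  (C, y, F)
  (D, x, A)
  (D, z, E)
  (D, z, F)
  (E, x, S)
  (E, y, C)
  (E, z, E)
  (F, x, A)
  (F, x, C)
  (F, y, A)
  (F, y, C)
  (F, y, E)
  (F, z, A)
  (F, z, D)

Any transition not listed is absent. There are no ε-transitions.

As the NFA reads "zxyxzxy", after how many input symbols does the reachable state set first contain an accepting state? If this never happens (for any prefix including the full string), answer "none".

Start in {S}.
Read 'z': {S} → {B}.
Read 'x': {B} → {S}.
Read 'y': {S} → {B, C, D}.
None of the earlier sets intersect F, but {B, C, D} does.

3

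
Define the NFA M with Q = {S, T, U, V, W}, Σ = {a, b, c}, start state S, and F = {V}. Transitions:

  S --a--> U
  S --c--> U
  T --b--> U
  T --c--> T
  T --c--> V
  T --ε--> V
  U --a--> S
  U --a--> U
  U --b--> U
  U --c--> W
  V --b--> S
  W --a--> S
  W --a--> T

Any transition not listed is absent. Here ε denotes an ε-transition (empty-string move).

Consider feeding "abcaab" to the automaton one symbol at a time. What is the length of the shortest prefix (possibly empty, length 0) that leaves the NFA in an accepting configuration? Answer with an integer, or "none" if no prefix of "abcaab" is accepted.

4

Start in {S}.
Read 'a': S→{U}; now {U}.
Read 'b': U→{U}; now {U}.
Read 'c': U→{W}; now {W}.
Read 'a': W→{S, T}; union {S, T}; ε-closure = {S, T, V}.
None of the earlier sets intersect F, but {S, T, V} does.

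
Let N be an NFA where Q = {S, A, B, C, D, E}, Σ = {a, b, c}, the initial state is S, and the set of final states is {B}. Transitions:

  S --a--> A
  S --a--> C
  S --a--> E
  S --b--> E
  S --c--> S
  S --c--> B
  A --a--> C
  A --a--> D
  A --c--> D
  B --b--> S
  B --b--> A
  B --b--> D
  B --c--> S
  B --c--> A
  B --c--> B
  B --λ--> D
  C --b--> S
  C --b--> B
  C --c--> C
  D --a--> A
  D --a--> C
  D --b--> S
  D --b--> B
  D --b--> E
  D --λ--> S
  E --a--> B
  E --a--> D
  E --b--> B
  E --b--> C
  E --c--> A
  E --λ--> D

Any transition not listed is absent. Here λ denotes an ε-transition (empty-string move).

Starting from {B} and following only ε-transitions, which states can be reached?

{S, B, D}

Begin with {B}.
ε-move B → D; add D.
ε-move D → S; add S.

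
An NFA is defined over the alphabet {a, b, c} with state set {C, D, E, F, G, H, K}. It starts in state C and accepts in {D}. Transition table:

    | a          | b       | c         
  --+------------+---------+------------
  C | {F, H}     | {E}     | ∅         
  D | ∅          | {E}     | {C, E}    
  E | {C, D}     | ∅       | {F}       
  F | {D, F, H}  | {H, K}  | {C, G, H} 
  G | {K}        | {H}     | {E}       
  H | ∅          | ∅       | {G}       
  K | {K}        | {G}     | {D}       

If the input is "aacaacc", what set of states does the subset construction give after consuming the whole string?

{C, E, F, G}

Start in {C}.
Read 'a': C→{F, H}; now {F, H}.
Read 'a': F→{D, F, H}, H→∅; now {D, F, H}.
Read 'c': D→{C, E}, F→{C, G, H}, H→{G}; now {C, E, G, H}.
Read 'a': C→{F, H}, E→{C, D}, G→{K}, H→∅; now {C, D, F, H, K}.
Read 'a': C→{F, H}, D→∅, F→{D, F, H}, H→∅, K→{K}; now {D, F, H, K}.
Read 'c': D→{C, E}, F→{C, G, H}, H→{G}, K→{D}; now {C, D, E, G, H}.
Read 'c': C→∅, D→{C, E}, E→{F}, G→{E}, H→{G}; now {C, E, F, G}.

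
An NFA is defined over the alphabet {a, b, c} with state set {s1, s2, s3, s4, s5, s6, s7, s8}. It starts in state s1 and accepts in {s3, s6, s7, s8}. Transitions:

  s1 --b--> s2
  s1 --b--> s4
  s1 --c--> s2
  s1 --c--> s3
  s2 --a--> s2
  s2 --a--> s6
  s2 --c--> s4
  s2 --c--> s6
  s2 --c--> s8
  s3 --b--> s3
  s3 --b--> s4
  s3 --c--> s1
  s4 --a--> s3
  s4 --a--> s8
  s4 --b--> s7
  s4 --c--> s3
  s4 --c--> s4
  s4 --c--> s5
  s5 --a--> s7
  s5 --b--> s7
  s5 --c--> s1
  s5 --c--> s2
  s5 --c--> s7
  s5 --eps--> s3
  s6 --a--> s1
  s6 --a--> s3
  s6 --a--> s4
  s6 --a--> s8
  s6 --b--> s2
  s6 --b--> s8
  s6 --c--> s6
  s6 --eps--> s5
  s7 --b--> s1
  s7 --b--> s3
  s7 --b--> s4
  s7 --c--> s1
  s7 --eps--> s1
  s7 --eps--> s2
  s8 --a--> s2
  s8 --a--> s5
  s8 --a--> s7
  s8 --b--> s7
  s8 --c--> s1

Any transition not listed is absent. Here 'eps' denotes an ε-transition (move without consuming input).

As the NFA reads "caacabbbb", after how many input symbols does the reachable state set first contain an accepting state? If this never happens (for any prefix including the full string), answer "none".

1

Start in {s1}.
Read 'c': s1→{s2, s3}; now {s2, s3}.
None of the earlier sets intersect F, but {s2, s3} does.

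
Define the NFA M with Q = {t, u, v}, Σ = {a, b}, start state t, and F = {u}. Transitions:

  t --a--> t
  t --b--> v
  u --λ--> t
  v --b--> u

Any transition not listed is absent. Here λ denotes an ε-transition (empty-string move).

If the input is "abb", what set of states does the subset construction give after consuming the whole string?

{t, u}

Start in {t}.
Read 'a': t→{t}; now {t}.
Read 'b': t→{v}; now {v}.
Read 'b': v→{u}; union {u}; ε-closure = {t, u}.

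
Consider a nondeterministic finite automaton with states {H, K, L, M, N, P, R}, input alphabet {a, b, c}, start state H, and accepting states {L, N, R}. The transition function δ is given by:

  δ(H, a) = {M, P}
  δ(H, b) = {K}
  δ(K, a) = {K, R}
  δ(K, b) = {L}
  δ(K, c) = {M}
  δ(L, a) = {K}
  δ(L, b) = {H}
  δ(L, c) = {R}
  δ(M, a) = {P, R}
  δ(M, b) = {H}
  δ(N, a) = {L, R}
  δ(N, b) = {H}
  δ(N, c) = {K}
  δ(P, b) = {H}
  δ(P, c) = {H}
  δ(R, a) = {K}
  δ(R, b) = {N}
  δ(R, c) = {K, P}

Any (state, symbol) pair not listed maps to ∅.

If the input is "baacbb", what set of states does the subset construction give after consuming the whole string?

Start in {H}.
Read 'b': H→{K}; now {K}.
Read 'a': K→{K, R}; now {K, R}.
Read 'a': K→{K, R}, R→{K}; now {K, R}.
Read 'c': K→{M}, R→{K, P}; now {K, M, P}.
Read 'b': K→{L}, M→{H}, P→{H}; now {H, L}.
Read 'b': H→{K}, L→{H}; now {H, K}.

{H, K}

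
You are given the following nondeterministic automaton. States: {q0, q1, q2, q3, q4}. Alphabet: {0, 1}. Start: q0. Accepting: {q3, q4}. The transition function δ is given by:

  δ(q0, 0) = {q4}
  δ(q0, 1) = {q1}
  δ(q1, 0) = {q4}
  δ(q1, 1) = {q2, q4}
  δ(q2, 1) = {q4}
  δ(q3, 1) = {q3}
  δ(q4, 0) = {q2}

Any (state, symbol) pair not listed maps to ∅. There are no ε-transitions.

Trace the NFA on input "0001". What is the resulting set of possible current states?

∅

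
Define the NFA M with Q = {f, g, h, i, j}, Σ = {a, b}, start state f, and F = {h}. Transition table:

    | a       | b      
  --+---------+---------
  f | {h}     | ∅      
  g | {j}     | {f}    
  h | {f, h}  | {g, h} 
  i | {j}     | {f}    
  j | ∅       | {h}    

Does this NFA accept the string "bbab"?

No

Start in {f}.
Read 'b': f→∅; now ∅.
The set is empty and remains empty for the remaining 3 symbols.
The final set ∅ contains no accepting state.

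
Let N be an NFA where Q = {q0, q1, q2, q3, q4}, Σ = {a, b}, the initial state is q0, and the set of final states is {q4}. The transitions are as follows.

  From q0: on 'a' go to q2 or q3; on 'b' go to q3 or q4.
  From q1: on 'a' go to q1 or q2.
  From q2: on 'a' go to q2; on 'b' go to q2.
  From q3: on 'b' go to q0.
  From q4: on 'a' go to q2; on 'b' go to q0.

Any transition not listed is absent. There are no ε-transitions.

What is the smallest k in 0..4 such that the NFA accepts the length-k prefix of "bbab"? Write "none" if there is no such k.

Start in {q0}.
Read 'b': {q0} → {q3, q4}.
None of the earlier sets intersect F, but {q3, q4} does.

1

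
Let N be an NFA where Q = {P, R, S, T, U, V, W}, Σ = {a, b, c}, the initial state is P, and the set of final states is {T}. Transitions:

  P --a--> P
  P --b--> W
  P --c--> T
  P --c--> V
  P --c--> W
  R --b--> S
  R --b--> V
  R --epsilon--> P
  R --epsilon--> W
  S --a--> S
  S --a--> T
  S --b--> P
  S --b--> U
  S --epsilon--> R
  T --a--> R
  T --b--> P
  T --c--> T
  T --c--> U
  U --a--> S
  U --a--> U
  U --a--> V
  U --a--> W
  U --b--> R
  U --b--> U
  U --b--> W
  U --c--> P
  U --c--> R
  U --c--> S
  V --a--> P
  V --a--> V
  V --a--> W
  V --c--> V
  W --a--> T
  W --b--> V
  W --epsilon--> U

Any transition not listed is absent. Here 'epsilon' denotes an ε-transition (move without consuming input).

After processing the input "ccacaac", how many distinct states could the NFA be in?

Start in {P}.
Read 'c': P→{T, V, W}; union {T, V, W}; ε-closure = {T, U, V, W}.
Read 'c': T→{T, U}, U→{P, R, S}, V→{V}, W→∅; union {P, R, S, T, U, V}; ε-closure = {P, R, S, T, U, V, W}.
Read 'a': P→{P}, R→∅, S→{S, T}, T→{R}, U→{S, U, V, W}, V→{P, V, W}, W→{T}; now {P, R, S, T, U, V, W}.
Read 'c': P→{T, V, W}, R→∅, S→∅, T→{T, U}, U→{P, R, S}, V→{V}, W→∅; now {P, R, S, T, U, V, W}.
Read 'a': P→{P}, R→∅, S→{S, T}, T→{R}, U→{S, U, V, W}, V→{P, V, W}, W→{T}; now {P, R, S, T, U, V, W}.
Read 'a': P→{P}, R→∅, S→{S, T}, T→{R}, U→{S, U, V, W}, V→{P, V, W}, W→{T}; now {P, R, S, T, U, V, W}.
Read 'c': P→{T, V, W}, R→∅, S→∅, T→{T, U}, U→{P, R, S}, V→{V}, W→∅; now {P, R, S, T, U, V, W}.
That set has 7 states.

7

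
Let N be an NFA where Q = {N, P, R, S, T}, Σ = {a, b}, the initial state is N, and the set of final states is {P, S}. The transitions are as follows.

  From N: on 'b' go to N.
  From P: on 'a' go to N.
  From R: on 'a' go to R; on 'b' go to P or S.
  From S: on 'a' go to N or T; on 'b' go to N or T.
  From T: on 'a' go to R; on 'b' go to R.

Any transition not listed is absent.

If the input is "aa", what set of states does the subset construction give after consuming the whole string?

Start in {N}.
Read 'a': {N} → ∅.
The set is empty and remains empty for the remaining 1 symbol.

∅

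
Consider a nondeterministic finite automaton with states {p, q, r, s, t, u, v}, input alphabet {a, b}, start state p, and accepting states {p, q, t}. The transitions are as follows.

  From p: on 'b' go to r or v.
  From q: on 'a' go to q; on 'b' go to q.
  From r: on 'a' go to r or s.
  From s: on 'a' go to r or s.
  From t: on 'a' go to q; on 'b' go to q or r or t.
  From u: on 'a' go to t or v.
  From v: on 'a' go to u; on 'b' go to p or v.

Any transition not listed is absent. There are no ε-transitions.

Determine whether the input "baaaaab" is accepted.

Start in {p}.
Read 'b': p→{r, v}; now {r, v}.
Read 'a': r→{r, s}, v→{u}; now {r, s, u}.
Read 'a': r→{r, s}, s→{r, s}, u→{t, v}; now {r, s, t, v}.
Read 'a': r→{r, s}, s→{r, s}, t→{q}, v→{u}; now {q, r, s, u}.
Read 'a': q→{q}, r→{r, s}, s→{r, s}, u→{t, v}; now {q, r, s, t, v}.
Read 'a': q→{q}, r→{r, s}, s→{r, s}, t→{q}, v→{u}; now {q, r, s, u}.
Read 'b': q→{q}, r→∅, s→∅, u→∅; now {q}.
The final set {q} contains the accepting state q.

Yes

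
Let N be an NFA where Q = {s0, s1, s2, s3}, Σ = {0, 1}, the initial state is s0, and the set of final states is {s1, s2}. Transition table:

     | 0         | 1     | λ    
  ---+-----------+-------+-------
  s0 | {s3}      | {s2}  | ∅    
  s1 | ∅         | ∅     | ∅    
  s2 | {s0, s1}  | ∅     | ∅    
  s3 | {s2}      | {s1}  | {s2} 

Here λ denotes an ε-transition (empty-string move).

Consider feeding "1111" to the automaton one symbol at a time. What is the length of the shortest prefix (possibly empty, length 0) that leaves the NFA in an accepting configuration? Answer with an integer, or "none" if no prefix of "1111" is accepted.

1

Start in {s0}.
Read '1': {s0} → {s2}.
None of the earlier sets intersect F, but {s2} does.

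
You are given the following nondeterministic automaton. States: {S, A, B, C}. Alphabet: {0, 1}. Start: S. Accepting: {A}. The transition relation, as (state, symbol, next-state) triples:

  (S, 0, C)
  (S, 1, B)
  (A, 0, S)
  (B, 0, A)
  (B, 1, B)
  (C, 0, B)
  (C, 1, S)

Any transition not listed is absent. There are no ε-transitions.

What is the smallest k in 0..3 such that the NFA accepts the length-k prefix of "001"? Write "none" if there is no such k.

Start in {S}.
Read '0': S→{C}; now {C}.
Read '0': C→{B}; now {B}.
Read '1': B→{B}; now {B}.
No reachable set along the way intersects F.

none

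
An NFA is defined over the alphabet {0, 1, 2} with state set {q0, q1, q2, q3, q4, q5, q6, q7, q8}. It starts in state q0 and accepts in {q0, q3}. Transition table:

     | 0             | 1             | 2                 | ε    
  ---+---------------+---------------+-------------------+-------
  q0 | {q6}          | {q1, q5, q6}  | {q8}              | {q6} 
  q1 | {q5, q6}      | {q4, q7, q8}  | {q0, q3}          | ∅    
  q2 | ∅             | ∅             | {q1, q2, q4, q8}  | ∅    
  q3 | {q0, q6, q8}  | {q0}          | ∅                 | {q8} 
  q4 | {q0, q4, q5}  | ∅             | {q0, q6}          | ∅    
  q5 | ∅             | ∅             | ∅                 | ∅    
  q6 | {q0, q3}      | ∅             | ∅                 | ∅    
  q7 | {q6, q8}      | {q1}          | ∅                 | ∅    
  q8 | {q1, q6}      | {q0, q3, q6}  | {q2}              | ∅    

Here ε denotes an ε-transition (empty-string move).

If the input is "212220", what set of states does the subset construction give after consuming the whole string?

{q0, q1, q3, q4, q5, q6, q8}

Start: ε-closure({q0}) = {q0, q6}.
Read '2': q0→{q8}, q6→∅; now {q8}.
Read '1': q8→{q0, q3, q6}; union {q0, q3, q6}; ε-closure = {q0, q3, q6, q8}.
Read '2': q0→{q8}, q3→∅, q6→∅, q8→{q2}; now {q2, q8}.
Read '2': q2→{q1, q2, q4, q8}, q8→{q2}; now {q1, q2, q4, q8}.
Read '2': q1→{q0, q3}, q2→{q1, q2, q4, q8}, q4→{q0, q6}, q8→{q2}; now {q0, q1, q2, q3, q4, q6, q8}.
Read '0': q0→{q6}, q1→{q5, q6}, q2→∅, q3→{q0, q6, q8}, q4→{q0, q4, q5}, q6→{q0, q3}, q8→{q1, q6}; now {q0, q1, q3, q4, q5, q6, q8}.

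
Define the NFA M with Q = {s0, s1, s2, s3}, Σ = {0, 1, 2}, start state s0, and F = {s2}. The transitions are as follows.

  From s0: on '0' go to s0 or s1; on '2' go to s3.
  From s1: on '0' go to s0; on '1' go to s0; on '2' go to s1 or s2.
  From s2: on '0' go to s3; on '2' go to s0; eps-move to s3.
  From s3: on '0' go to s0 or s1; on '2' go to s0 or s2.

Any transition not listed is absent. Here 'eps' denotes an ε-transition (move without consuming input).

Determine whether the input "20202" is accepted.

Yes

Start in {s0}.
Read '2': s0→{s3}; now {s3}.
Read '0': s3→{s0, s1}; now {s0, s1}.
Read '2': s0→{s3}, s1→{s1, s2}; now {s1, s2, s3}.
Read '0': s1→{s0}, s2→{s3}, s3→{s0, s1}; now {s0, s1, s3}.
Read '2': s0→{s3}, s1→{s1, s2}, s3→{s0, s2}; now {s0, s1, s2, s3}.
The final set {s0, s1, s2, s3} contains the accepting state s2.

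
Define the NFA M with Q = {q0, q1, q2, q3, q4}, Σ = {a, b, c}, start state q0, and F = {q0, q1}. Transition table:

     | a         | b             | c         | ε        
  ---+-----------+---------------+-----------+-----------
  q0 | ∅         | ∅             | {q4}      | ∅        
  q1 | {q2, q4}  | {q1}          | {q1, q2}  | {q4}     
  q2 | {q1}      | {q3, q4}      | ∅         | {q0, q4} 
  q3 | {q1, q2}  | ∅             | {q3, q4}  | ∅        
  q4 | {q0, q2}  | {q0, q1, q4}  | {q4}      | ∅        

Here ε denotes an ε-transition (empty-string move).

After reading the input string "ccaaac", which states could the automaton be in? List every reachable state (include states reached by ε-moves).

Start in {q0}.
Read 'c': q0→{q4}; now {q4}.
Read 'c': q4→{q4}; now {q4}.
Read 'a': q4→{q0, q2}; union {q0, q2}; ε-closure = {q0, q2, q4}.
Read 'a': q0→∅, q2→{q1}, q4→{q0, q2}; union {q0, q1, q2}; ε-closure = {q0, q1, q2, q4}.
Read 'a': q0→∅, q1→{q2, q4}, q2→{q1}, q4→{q0, q2}; now {q0, q1, q2, q4}.
Read 'c': q0→{q4}, q1→{q1, q2}, q2→∅, q4→{q4}; union {q1, q2, q4}; ε-closure = {q0, q1, q2, q4}.

{q0, q1, q2, q4}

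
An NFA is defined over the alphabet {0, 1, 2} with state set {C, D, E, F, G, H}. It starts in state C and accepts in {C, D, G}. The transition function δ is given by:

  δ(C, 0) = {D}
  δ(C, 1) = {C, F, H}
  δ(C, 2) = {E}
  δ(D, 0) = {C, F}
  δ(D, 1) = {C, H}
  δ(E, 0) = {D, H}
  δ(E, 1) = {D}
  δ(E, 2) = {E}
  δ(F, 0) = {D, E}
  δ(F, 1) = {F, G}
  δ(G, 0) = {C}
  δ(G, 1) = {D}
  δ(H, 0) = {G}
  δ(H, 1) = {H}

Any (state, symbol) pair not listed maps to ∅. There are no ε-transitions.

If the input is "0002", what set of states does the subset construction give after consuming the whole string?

Start in {C}.
Read '0': C→{D}; now {D}.
Read '0': D→{C, F}; now {C, F}.
Read '0': C→{D}, F→{D, E}; now {D, E}.
Read '2': D→∅, E→{E}; now {E}.

{E}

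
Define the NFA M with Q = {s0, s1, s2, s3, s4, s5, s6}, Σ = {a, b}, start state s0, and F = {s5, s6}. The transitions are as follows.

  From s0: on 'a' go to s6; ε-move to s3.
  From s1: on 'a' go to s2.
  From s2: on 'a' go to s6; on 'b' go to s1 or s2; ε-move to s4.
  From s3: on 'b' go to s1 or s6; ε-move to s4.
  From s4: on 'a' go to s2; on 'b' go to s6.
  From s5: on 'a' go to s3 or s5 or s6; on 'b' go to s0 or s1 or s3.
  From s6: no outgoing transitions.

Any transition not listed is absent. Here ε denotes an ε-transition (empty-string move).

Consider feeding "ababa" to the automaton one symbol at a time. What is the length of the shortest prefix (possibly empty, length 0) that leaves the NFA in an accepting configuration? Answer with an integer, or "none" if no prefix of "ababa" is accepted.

1

Start: ε-closure({s0}) = {s0, s3, s4}.
Read 'a': {s0, s3, s4} → {s2, s4, s6}.
None of the earlier sets intersect F, but {s2, s4, s6} does.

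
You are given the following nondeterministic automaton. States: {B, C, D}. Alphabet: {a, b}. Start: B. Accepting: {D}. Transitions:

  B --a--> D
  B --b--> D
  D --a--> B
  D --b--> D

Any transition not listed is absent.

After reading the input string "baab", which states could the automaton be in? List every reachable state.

Start in {B}.
Read 'b': B→{D}; now {D}.
Read 'a': D→{B}; now {B}.
Read 'a': B→{D}; now {D}.
Read 'b': D→{D}; now {D}.

{D}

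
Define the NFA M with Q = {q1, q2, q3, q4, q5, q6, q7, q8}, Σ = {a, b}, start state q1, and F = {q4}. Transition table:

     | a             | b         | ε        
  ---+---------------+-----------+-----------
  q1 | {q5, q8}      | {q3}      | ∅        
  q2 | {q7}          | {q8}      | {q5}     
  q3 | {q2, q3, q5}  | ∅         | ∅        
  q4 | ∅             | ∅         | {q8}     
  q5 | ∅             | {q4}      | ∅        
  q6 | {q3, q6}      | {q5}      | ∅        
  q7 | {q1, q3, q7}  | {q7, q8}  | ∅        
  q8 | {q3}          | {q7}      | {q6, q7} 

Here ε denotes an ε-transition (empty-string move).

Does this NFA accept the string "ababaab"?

Yes

Start in {q1}.
Read 'a': {q1} → {q5, q6, q7, q8}.
Read 'b': {q5, q6, q7, q8} → {q4, q5, q6, q7, q8}.
Read 'a': {q4, q5, q6, q7, q8} → {q1, q3, q6, q7}.
Read 'b': {q1, q3, q6, q7} → {q3, q5, q6, q7, q8}.
Read 'a': {q3, q5, q6, q7, q8} → {q1, q2, q3, q5, q6, q7}.
Read 'a': {q1, q2, q3, q5, q6, q7} → {q1, q2, q3, q5, q6, q7, q8}.
Read 'b': {q1, q2, q3, q5, q6, q7, q8} → {q3, q4, q5, q6, q7, q8}.
The final set {q3, q4, q5, q6, q7, q8} contains the accepting state q4.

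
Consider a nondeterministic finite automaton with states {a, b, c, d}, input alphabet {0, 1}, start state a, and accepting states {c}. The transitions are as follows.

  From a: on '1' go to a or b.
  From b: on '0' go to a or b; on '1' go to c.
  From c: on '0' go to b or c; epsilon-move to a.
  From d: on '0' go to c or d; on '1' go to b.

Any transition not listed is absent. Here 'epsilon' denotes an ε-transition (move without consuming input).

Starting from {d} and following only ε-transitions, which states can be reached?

Begin with {d}.
No ε-moves leave this set, so the closure equals the set itself.

{d}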